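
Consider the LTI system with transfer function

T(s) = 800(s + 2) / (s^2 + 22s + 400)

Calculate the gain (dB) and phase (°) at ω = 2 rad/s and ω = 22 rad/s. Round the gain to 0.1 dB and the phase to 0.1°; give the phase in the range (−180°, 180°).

At s = jω = j2:
zero (s+2): 2 + j2 → |·| = √(2²+2²) = √8 ≈ 2.8284, ∠ = arctan(2/2) ≈ 45.00°
quadratic: (j2)² + 22·j2 + 400 = 396 + j44 → |·| ≈ 398.44, ∠ ≈ 6.34°
|T| = 800 · 2.8284 / 398.44 ≈ 5.6789
Gain = 20 log₁₀(5.6789) ≈ 15.09 dB
∠T = 45.00° − 6.34° = 38.66°

At s = jω = j22:
zero (s+2): 2 + j22 → |·| = √(2²+22²) = √488 ≈ 22.091, ∠ = arctan(22/2) ≈ 84.81°
quadratic: (j22)² + 22·j22 + 400 = -84 + j484 → |·| ≈ 491.24, ∠ ≈ 99.85°
|T| = 800 · 22.091 / 491.24 ≈ 35.976
Gain = 20 log₁₀(35.976) ≈ 31.12 dB
∠T = 84.81° − 99.85° = -15.04°

ω = 2: 15.1 dB, 38.7°; ω = 22: 31.1 dB, -15.0°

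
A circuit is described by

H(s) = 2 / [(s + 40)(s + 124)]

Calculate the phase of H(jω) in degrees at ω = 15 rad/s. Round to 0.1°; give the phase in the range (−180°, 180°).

-27.5°

At s = jω = j15:
pole (s+40): 40 + j15 → |·| = √(40²+15²) = √1825 ≈ 42.72, ∠ = arctan(15/40) ≈ 20.56°
pole (s+124): 124 + j15 → |·| = √(124²+15²) = √15601 ≈ 124.9, ∠ = arctan(15/124) ≈ 6.90°
∠H = 0.00° − 27.46° = -27.46°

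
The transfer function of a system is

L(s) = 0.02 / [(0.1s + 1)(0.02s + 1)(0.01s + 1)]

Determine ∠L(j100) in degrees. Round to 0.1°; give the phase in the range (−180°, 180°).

At ω = 100 rad/s:
pole (1 + j100·0.1) = 1 + j10 → |·| ≈ 10.05, ∠ ≈ 84.29°
pole (1 + j100·0.02) = 1 + j2 → |·| ≈ 2.2361, ∠ ≈ 63.43°
pole (1 + j100·0.01) = 1 + j1 → |·| ≈ 1.4142, ∠ ≈ 45.00°
∠L = (0°) − (84.29° + 63.43° + 45.00°) = -192.72° ≡ 167.28° (principal value)

167.3°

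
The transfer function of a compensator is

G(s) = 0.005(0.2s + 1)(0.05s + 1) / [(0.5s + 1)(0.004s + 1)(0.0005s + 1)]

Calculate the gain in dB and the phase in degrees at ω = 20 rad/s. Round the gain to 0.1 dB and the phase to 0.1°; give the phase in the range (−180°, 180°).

-50.8 dB, 31.5°

At ω = 20 rad/s:
zero (1 + j20·0.2) = 1 + j4 → |·| ≈ 4.1231, ∠ ≈ 75.96°
zero (1 + j20·0.05) = 1 + j1 → |·| ≈ 1.4142, ∠ ≈ 45.00°
pole (1 + j20·0.5) = 1 + j10 → |·| ≈ 10.05, ∠ ≈ 84.29°
pole (1 + j20·0.004) = 1 + j0.08 → |·| ≈ 1.0032, ∠ ≈ 4.57°
pole (1 + j20·0.0005) = 1 + j0.01 → |·| ≈ 1, ∠ ≈ 0.57°
|G| = 0.005 · 4.1231 · 1.4142 / (10.05 · 1.0032 · 1) ≈ 0.0028917
Gain = 20 log₁₀(0.0028917) ≈ -50.78 dB
∠G = (75.96° + 45.00°) − (84.29° + 4.57° + 0.57°) = 31.53°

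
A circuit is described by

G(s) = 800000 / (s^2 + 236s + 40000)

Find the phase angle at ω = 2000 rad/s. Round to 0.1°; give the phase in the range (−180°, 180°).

-173.2°

At s = jω = j2000:
quadratic: (j2000)² + 236·j2000 + 40000 = -3960000 + j472000 → |·| ≈ 3.988e+06, ∠ ≈ 173.20°
∠G = 0.00° − 173.20° = -173.20°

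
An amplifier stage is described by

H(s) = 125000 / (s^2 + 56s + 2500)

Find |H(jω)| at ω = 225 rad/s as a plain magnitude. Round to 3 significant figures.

At s = jω = j225:
quadratic: (j225)² + 56·j225 + 2500 = -48125 + j12600 → |·| ≈ 49747, ∠ ≈ 165.33°
|H| = 125000 / 49747 ≈ 2.5127

2.51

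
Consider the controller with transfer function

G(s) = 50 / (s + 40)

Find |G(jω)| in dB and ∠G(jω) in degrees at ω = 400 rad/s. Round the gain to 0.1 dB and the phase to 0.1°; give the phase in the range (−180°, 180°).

-18.1 dB, -84.3°

At s = jω = j400:
pole (s+40): 40 + j400 → |·| = √(40²+400²) = √161600 ≈ 402, ∠ = arctan(400/40) ≈ 84.29°
|G| = 50 / 402 ≈ 0.12438
Gain = 20 log₁₀(0.12438) ≈ -18.10 dB
∠G = 0.00° − 84.29° = -84.29°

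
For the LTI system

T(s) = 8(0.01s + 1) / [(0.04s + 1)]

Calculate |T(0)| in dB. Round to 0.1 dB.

T(0) = 8 · 1 / 1 = 8
20 log₁₀(8) ≈ 18.06 dB

18.1 dB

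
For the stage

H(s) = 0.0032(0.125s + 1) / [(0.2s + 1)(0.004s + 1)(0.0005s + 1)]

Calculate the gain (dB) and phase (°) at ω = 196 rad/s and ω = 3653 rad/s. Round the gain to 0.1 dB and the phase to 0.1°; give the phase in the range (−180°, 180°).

ω = 196: -56.1 dB, -44.6°; ω = 3653: -83.7 dB, -147.4°

At ω = 196 rad/s:
zero (1 + j196·0.125) = 1 + j24.5 → |·| ≈ 24.52, ∠ ≈ 87.66°
pole (1 + j196·0.2) = 1 + j39.2 → |·| ≈ 39.213, ∠ ≈ 88.54°
pole (1 + j196·0.004) = 1 + j0.784 → |·| ≈ 1.2707, ∠ ≈ 38.10°
pole (1 + j196·0.0005) = 1 + j0.098 → |·| ≈ 1.0048, ∠ ≈ 5.60°
|H| = 0.0032 · 24.52 / (39.213 · 1.2707 · 1.0048) ≈ 0.0015672
Gain = 20 log₁₀(0.0015672) ≈ -56.10 dB
∠H = (87.66°) − (88.54° + 38.10° + 5.60°) = -44.58°

At ω = 3653 rad/s:
zero (1 + j3653·0.125) = 1 + j456.625 → |·| ≈ 456.63, ∠ ≈ 89.87°
pole (1 + j3653·0.2) = 1 + j730.6 → |·| ≈ 730.6, ∠ ≈ 89.92°
pole (1 + j3653·0.004) = 1 + j14.612 → |·| ≈ 14.646, ∠ ≈ 86.08°
pole (1 + j3653·0.0005) = 1 + j1.8265 → |·| ≈ 2.0823, ∠ ≈ 61.30°
|H| = 0.0032 · 456.63 / (730.6 · 14.646 · 2.0823) ≈ 6.558e-05
Gain = 20 log₁₀(6.558e-05) ≈ -83.66 dB
∠H = (89.87°) − (89.92° + 86.08° + 61.30°) = -147.43°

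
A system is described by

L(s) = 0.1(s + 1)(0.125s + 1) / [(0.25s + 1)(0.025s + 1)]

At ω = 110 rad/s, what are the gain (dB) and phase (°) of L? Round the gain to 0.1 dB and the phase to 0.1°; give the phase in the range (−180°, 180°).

5.5 dB, 17.4°

At ω = 110 rad/s:
zero (1 + j110·1) = 1 + j110 → |·| ≈ 110, ∠ ≈ 89.48°
zero (1 + j110·0.125) = 1 + j13.75 → |·| ≈ 13.786, ∠ ≈ 85.84°
pole (1 + j110·0.25) = 1 + j27.5 → |·| ≈ 27.518, ∠ ≈ 87.92°
pole (1 + j110·0.025) = 1 + j2.75 → |·| ≈ 2.9262, ∠ ≈ 70.02°
|L| = 0.1 · 110 · 13.786 / (27.518 · 2.9262) ≈ 1.8833
Gain = 20 log₁₀(1.8833) ≈ 5.50 dB
∠L = (89.48° + 85.84°) − (87.92° + 70.02°) = 17.38°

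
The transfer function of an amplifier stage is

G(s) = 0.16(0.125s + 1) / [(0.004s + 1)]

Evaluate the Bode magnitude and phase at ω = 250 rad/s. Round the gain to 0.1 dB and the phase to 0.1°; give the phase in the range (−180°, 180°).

11.0 dB, 43.2°

At ω = 250 rad/s:
zero (1 + j250·0.125) = 1 + j31.25 → |·| ≈ 31.266, ∠ ≈ 88.17°
pole (1 + j250·0.004) = 1 + j1 → |·| ≈ 1.4142, ∠ ≈ 45.00°
|G| = 0.16 · 31.266 / (1.4142) ≈ 3.5374
Gain = 20 log₁₀(3.5374) ≈ 10.97 dB
∠G = (88.17°) − (45.00°) = 43.17°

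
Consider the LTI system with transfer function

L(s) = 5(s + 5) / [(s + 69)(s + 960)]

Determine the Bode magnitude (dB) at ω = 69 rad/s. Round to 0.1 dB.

-48.7 dB

At s = jω = j69:
zero (s+5): 5 + j69 → |·| = √(5²+69²) = √4786 ≈ 69.181, ∠ = arctan(69/5) ≈ 85.86°
pole (s+69): 69 + j69 → |·| = √(69²+69²) = √9522 ≈ 97.581, ∠ = arctan(69/69) ≈ 45.00°
pole (s+960): 960 + j69 → |·| = √(960²+69²) = √926361 ≈ 962.48, ∠ = arctan(69/960) ≈ 4.11°
|L| = 5 · 69.181 / 93920 ≈ 0.003683
Gain = 20 log₁₀(0.003683) ≈ -48.68 dB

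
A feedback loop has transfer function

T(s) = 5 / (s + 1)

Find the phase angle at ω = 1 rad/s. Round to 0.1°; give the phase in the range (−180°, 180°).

At s = jω = j1:
pole (s+1): 1 + j1 → |·| = √(1²+1²) = √2 ≈ 1.4142, ∠ = arctan(1/1) ≈ 45.00°
∠T = 0.00° − 45.00° = -45.00°

-45.0°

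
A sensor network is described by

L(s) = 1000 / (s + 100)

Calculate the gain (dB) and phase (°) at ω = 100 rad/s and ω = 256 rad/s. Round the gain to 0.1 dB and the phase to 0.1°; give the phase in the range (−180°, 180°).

ω = 100: 17.0 dB, -45.0°; ω = 256: 11.2 dB, -68.7°

At s = jω = j100:
pole (s+100): 100 + j100 → |·| = √(100²+100²) = √20000 ≈ 141.42, ∠ = arctan(100/100) ≈ 45.00°
|L| = 1000 / 141.42 ≈ 7.0711
Gain = 20 log₁₀(7.0711) ≈ 16.99 dB
∠L = 0.00° − 45.00° = -45.00°

At s = jω = j256:
pole (s+100): 100 + j256 → |·| = √(100²+256²) = √75536 ≈ 274.84, ∠ = arctan(256/100) ≈ 68.66°
|L| = 1000 / 274.84 ≈ 3.6385
Gain = 20 log₁₀(3.6385) ≈ 11.22 dB
∠L = 0.00° − 68.66° = -68.66°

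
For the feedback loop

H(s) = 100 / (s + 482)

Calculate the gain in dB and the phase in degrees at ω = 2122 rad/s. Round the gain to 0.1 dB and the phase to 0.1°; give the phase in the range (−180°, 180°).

Substitute s = j2122:
Numerator: 100 = 100 + j0
Denominator: (j2122) + 482 = 482 + j2122
|N| = √(100² + 0²) ≈ 100, ∠N ≈ 0.00°
|D| = √(482² + 2122²) ≈ 2176.1, ∠D ≈ 77.20°
|H| = 100 / 2176.1 ≈ 0.045954
Gain = 20 log₁₀(0.045954) ≈ -26.75 dB
∠H = 0.00° − 77.20° = -77.20°

-26.8 dB, -77.2°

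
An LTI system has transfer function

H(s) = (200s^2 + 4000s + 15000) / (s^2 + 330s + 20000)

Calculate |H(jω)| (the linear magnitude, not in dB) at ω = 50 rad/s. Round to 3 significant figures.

21.8

Substitute s = j50:
Numerator: 200(j50)^2 + 4000(j50) + 15000 = -485000 + j200000
Denominator: (j50)^2 + 330(j50) + 20000 = 17500 + j16500
|N| = √(485000² + 200000²) ≈ 5.2462e+05, ∠N ≈ 157.59°
|D| = √(17500² + 16500²) ≈ 24052, ∠D ≈ 43.32°
|H| = 5.2462e+05 / 24052 ≈ 21.812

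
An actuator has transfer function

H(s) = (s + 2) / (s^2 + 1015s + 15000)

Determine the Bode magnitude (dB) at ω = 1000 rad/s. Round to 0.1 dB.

-63.0 dB

Substitute s = j1000:
Numerator: (j1000) + 2 = 2 + j1000
Denominator: (j1000)^2 + 1015(j1000) + 15000 = -985000 + j1015000
|N| = √(2² + 1000²) ≈ 1000, ∠N ≈ 89.89°
|D| = √(985000² + 1015000²) ≈ 1.4144e+06, ∠D ≈ 134.14°
|H| = 1000 / 1.4144e+06 ≈ 0.00070701
Gain = 20 log₁₀(0.00070701) ≈ -63.01 dB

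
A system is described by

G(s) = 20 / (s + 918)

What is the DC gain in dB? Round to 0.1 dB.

-33.2 dB

G(0) = 20 / 918 ≈ 0.021786
20 log₁₀(0.021786) ≈ -33.24 dB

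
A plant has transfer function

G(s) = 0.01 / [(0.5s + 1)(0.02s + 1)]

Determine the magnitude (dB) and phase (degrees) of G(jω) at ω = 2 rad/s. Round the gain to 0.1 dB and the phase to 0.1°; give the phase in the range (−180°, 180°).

-43.0 dB, -47.3°

At ω = 2 rad/s:
pole (1 + j2·0.5) = 1 + j1 → |·| ≈ 1.4142, ∠ ≈ 45.00°
pole (1 + j2·0.02) = 1 + j0.04 → |·| ≈ 1.0008, ∠ ≈ 2.29°
|G| = 0.01 · 1 / (1.4142 · 1.0008) ≈ 0.0070655
Gain = 20 log₁₀(0.0070655) ≈ -43.02 dB
∠G = (0°) − (45.00° + 2.29°) = -47.29°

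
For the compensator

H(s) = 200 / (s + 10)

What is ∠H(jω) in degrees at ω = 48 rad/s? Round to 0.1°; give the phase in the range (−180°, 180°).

-78.2°

At s = jω = j48:
pole (s+10): 10 + j48 → |·| = √(10²+48²) = √2404 ≈ 49.031, ∠ = arctan(48/10) ≈ 78.23°
∠H = 0.00° − 78.23° = -78.23°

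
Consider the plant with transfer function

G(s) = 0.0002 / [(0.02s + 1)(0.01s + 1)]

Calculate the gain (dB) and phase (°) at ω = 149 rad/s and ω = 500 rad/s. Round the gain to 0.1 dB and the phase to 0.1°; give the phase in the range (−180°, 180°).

At ω = 149 rad/s:
pole (1 + j149·0.02) = 1 + j2.98 → |·| ≈ 3.1433, ∠ ≈ 71.45°
pole (1 + j149·0.01) = 1 + j1.49 → |·| ≈ 1.7945, ∠ ≈ 56.13°
|G| = 0.0002 · 1 / (3.1433 · 1.7945) ≈ 3.5457e-05
Gain = 20 log₁₀(3.5457e-05) ≈ -89.01 dB
∠G = (0°) − (71.45° + 56.13°) = -127.58°

At ω = 500 rad/s:
pole (1 + j500·0.02) = 1 + j10 → |·| ≈ 10.05, ∠ ≈ 84.29°
pole (1 + j500·0.01) = 1 + j5 → |·| ≈ 5.099, ∠ ≈ 78.69°
|G| = 0.0002 · 1 / (10.05 · 5.099) ≈ 3.9028e-06
Gain = 20 log₁₀(3.9028e-06) ≈ -108.17 dB
∠G = (0°) − (84.29° + 78.69°) = -162.98°

ω = 149: -89.0 dB, -127.6°; ω = 500: -108.2 dB, -163.0°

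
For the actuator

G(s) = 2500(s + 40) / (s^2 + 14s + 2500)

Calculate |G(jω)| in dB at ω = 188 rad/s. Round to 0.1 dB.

23.3 dB

At s = jω = j188:
zero (s+40): 40 + j188 → |·| = √(40²+188²) = √36944 ≈ 192.21, ∠ = arctan(188/40) ≈ 77.99°
quadratic: (j188)² + 14·j188 + 2500 = -32844 + j2632 → |·| ≈ 32949, ∠ ≈ 175.42°
|G| = 2500 · 192.21 / 32949 ≈ 14.584
Gain = 20 log₁₀(14.584) ≈ 23.28 dB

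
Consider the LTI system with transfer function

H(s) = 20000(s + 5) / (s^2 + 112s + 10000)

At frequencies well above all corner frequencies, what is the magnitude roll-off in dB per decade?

Each pole contributes −20 dB/decade at high frequency; each zero contributes +20 dB/decade.
Net: 1 zero(s) − 2 pole(s) → -20 dB/decade.

-20 dB/decade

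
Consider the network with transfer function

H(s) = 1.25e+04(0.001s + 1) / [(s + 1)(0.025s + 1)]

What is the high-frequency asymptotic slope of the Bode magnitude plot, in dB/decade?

-20 dB/decade

Each pole contributes −20 dB/decade at high frequency; each zero contributes +20 dB/decade.
Net: 1 zero(s) − 2 pole(s) → -20 dB/decade.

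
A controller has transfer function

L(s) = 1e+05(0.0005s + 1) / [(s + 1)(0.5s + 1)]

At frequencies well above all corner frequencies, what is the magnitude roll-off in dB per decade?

Each pole contributes −20 dB/decade at high frequency; each zero contributes +20 dB/decade.
Net: 1 zero(s) − 2 pole(s) → -20 dB/decade.

-20 dB/decade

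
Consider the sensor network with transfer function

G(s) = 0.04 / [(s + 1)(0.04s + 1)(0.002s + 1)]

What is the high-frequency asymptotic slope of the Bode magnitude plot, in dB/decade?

-60 dB/decade

Each pole contributes −20 dB/decade at high frequency; each zero contributes +20 dB/decade.
Net: 0 zero(s) − 3 pole(s) → -60 dB/decade.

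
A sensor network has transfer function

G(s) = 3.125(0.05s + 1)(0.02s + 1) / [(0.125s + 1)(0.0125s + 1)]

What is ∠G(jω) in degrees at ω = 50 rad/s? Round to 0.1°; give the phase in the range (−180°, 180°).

At ω = 50 rad/s:
zero (1 + j50·0.05) = 1 + j2.5 → |·| ≈ 2.6926, ∠ ≈ 68.20°
zero (1 + j50·0.02) = 1 + j1 → |·| ≈ 1.4142, ∠ ≈ 45.00°
pole (1 + j50·0.125) = 1 + j6.25 → |·| ≈ 6.3295, ∠ ≈ 80.91°
pole (1 + j50·0.0125) = 1 + j0.625 → |·| ≈ 1.1792, ∠ ≈ 32.01°
∠G = (68.20° + 45.00°) − (80.91° + 32.01°) = 0.28°

0.3°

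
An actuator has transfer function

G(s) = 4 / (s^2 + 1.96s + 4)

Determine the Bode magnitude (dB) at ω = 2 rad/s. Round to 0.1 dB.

0.2 dB

At s = jω = j2:
quadratic: (j2)² + 1.96·j2 + 4 = 0 + j3.92 → |·| ≈ 3.92, ∠ ≈ 90.00°
|G| = 4 / 3.92 ≈ 1.0204
Gain = 20 log₁₀(1.0204) ≈ 0.18 dB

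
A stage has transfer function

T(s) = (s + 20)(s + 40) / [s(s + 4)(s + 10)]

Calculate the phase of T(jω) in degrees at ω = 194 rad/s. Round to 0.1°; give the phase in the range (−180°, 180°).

-103.4°

At s = jω = j194:
zero (s+20): 20 + j194 → |·| = √(20²+194²) = √38036 ≈ 195.03, ∠ = arctan(194/20) ≈ 84.11°
zero (s+40): 40 + j194 → |·| = √(40²+194²) = √39236 ≈ 198.08, ∠ = arctan(194/40) ≈ 78.35°
pole (s+4): 4 + j194 → |·| = √(4²+194²) = √37652 ≈ 194.04, ∠ = arctan(194/4) ≈ 88.82°
pole (s+10): 10 + j194 → |·| = √(10²+194²) = √37736 ≈ 194.26, ∠ = arctan(194/10) ≈ 87.05°
pole at origin: |s| = 194, ∠ = 90.00° (in denominator)
∠T = 162.46° − 265.87° = -103.41°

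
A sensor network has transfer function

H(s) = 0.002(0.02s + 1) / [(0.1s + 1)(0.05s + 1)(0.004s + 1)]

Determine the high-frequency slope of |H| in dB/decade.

Each pole contributes −20 dB/decade at high frequency; each zero contributes +20 dB/decade.
Net: 1 zero(s) − 3 pole(s) → -40 dB/decade.

-40 dB/decade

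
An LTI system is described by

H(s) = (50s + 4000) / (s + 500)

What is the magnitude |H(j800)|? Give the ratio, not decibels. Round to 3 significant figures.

Substitute s = j800:
Numerator: 50(j800) + 4000 = 4000 + j40000
Denominator: (j800) + 500 = 500 + j800
|N| = √(4000² + 40000²) ≈ 40200, ∠N ≈ 84.29°
|D| = √(500² + 800²) ≈ 943.4, ∠D ≈ 57.99°
|H| = 40200 / 943.4 ≈ 42.612

42.6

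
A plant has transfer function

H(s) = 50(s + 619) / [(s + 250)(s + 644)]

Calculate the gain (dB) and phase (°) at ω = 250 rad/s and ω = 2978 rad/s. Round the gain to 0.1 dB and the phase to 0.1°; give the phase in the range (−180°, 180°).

ω = 250: -17.3 dB, -44.2°; ω = 2978: -35.5 dB, -84.7°

At s = jω = j250:
zero (s+619): 619 + j250 → |·| = √(619²+250²) = √445661 ≈ 667.58, ∠ = arctan(250/619) ≈ 21.99°
pole (s+250): 250 + j250 → |·| = √(250²+250²) = √125000 ≈ 353.55, ∠ = arctan(250/250) ≈ 45.00°
pole (s+644): 644 + j250 → |·| = √(644²+250²) = √477236 ≈ 690.82, ∠ = arctan(250/644) ≈ 21.22°
|H| = 50 · 667.58 / 2.4424e+05 ≈ 0.13666
Gain = 20 log₁₀(0.13666) ≈ -17.29 dB
∠H = 21.99° − 66.22° = -44.23°

At s = jω = j2978:
zero (s+619): 619 + j2978 → |·| = √(619²+2978²) = √9251645 ≈ 3041.7, ∠ = arctan(2978/619) ≈ 78.26°
pole (s+250): 250 + j2978 → |·| = √(250²+2978²) = √8930984 ≈ 2988.5, ∠ = arctan(2978/250) ≈ 85.20°
pole (s+644): 644 + j2978 → |·| = √(644²+2978²) = √9283220 ≈ 3046.8, ∠ = arctan(2978/644) ≈ 77.80°
|H| = 50 · 3041.7 / 9.1054e+06 ≈ 0.016703
Gain = 20 log₁₀(0.016703) ≈ -35.54 dB
∠H = 78.26° − 163.00° = -84.74°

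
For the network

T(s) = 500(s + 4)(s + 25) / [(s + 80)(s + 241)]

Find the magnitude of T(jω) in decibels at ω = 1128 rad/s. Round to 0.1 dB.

At s = jω = j1128:
zero (s+4): 4 + j1128 → |·| = √(4²+1128²) = √1272400 ≈ 1128, ∠ = arctan(1128/4) ≈ 89.80°
zero (s+25): 25 + j1128 → |·| = √(25²+1128²) = √1273009 ≈ 1128.3, ∠ = arctan(1128/25) ≈ 88.73°
pole (s+80): 80 + j1128 → |·| = √(80²+1128²) = √1278784 ≈ 1130.8, ∠ = arctan(1128/80) ≈ 85.94°
pole (s+241): 241 + j1128 → |·| = √(241²+1128²) = √1330465 ≈ 1153.5, ∠ = arctan(1128/241) ≈ 77.94°
|T| = 500 · 1.2727e+06 / 1.3044e+06 ≈ 487.85
Gain = 20 log₁₀(487.85) ≈ 53.77 dB

53.8 dB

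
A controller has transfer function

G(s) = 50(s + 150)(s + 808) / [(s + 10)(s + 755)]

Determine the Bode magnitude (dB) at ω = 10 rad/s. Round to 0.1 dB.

At s = jω = j10:
zero (s+150): 150 + j10 → |·| = √(150²+10²) = √22600 ≈ 150.33, ∠ = arctan(10/150) ≈ 3.81°
zero (s+808): 808 + j10 → |·| = √(808²+10²) = √652964 ≈ 808.06, ∠ = arctan(10/808) ≈ 0.71°
pole (s+10): 10 + j10 → |·| = √(10²+10²) = √200 ≈ 14.142, ∠ = arctan(10/10) ≈ 45.00°
pole (s+755): 755 + j10 → |·| = √(755²+10²) = √570125 ≈ 755.07, ∠ = arctan(10/755) ≈ 0.76°
|G| = 50 · 1.2148e+05 / 10678 ≈ 568.83
Gain = 20 log₁₀(568.83) ≈ 55.10 dB

55.1 dB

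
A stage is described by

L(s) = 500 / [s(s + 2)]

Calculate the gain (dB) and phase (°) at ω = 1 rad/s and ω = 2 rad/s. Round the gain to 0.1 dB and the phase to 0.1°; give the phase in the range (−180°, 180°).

ω = 1: 47.0 dB, -116.6°; ω = 2: 38.9 dB, -135.0°

At s = jω = j1:
pole (s+2): 2 + j1 → |·| = √(2²+1²) = √5 ≈ 2.2361, ∠ = arctan(1/2) ≈ 26.57°
pole at origin: |s| = 1, ∠ = 90.00° (in denominator)
|L| = 500 / 2.2361 ≈ 223.6
Gain = 20 log₁₀(223.6) ≈ 46.99 dB
∠L = 0.00° − 116.57° = -116.57°

At s = jω = j2:
pole (s+2): 2 + j2 → |·| = √(2²+2²) = √8 ≈ 2.8284, ∠ = arctan(2/2) ≈ 45.00°
pole at origin: |s| = 2, ∠ = 90.00° (in denominator)
|L| = 500 / 5.6568 ≈ 88.389
Gain = 20 log₁₀(88.389) ≈ 38.93 dB
∠L = 0.00° − 135.00° = -135.00°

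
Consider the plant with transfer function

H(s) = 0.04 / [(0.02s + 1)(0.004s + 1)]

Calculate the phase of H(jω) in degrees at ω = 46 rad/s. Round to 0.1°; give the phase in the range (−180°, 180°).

-53.0°

At ω = 46 rad/s:
pole (1 + j46·0.02) = 1 + j0.92 → |·| ≈ 1.3588, ∠ ≈ 42.61°
pole (1 + j46·0.004) = 1 + j0.184 → |·| ≈ 1.0168, ∠ ≈ 10.43°
∠H = (0°) − (42.61° + 10.43°) = -53.04°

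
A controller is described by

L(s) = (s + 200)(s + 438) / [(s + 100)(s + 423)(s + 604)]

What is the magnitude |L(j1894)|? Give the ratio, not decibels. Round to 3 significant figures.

At s = jω = j1894:
zero (s+200): 200 + j1894 → |·| = √(200²+1894²) = √3627236 ≈ 1904.5, ∠ = arctan(1894/200) ≈ 83.97°
zero (s+438): 438 + j1894 → |·| = √(438²+1894²) = √3779080 ≈ 1944, ∠ = arctan(1894/438) ≈ 76.98°
pole (s+100): 100 + j1894 → |·| = √(100²+1894²) = √3597236 ≈ 1896.6, ∠ = arctan(1894/100) ≈ 86.98°
pole (s+423): 423 + j1894 → |·| = √(423²+1894²) = √3766165 ≈ 1940.7, ∠ = arctan(1894/423) ≈ 77.41°
pole (s+604): 604 + j1894 → |·| = √(604²+1894²) = √3952052 ≈ 1988, ∠ = arctan(1894/604) ≈ 72.31°
|L| = 1 · 3.7023e+06 / 7.3173e+09 ≈ 0.00050597

0.000506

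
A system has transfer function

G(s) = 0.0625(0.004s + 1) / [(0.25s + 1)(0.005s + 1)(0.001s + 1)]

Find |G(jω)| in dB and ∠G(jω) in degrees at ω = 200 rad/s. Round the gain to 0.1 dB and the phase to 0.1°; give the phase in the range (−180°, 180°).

-59.1 dB, -106.5°

At ω = 200 rad/s:
zero (1 + j200·0.004) = 1 + j0.8 → |·| ≈ 1.2806, ∠ ≈ 38.66°
pole (1 + j200·0.25) = 1 + j50 → |·| ≈ 50.01, ∠ ≈ 88.85°
pole (1 + j200·0.005) = 1 + j1 → |·| ≈ 1.4142, ∠ ≈ 45.00°
pole (1 + j200·0.001) = 1 + j0.2 → |·| ≈ 1.0198, ∠ ≈ 11.31°
|G| = 0.0625 · 1.2806 / (50.01 · 1.4142 · 1.0198) ≈ 0.0011097
Gain = 20 log₁₀(0.0011097) ≈ -59.10 dB
∠G = (38.66°) − (88.85° + 45.00° + 11.31°) = -106.50°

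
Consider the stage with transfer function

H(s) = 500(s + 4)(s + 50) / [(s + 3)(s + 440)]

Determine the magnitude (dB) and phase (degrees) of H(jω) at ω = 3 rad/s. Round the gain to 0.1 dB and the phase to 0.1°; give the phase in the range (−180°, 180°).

36.5 dB, -5.1°

At s = jω = j3:
zero (s+4): 4 + j3 → |·| = √(4²+3²) = √25 ≈ 5, ∠ = arctan(3/4) ≈ 36.87°
zero (s+50): 50 + j3 → |·| = √(50²+3²) = √2509 ≈ 50.09, ∠ = arctan(3/50) ≈ 3.43°
pole (s+3): 3 + j3 → |·| = √(3²+3²) = √18 ≈ 4.2426, ∠ = arctan(3/3) ≈ 45.00°
pole (s+440): 440 + j3 → |·| = √(440²+3²) = √193609 ≈ 440.01, ∠ = arctan(3/440) ≈ 0.39°
|H| = 500 · 250.45 / 1866.8 ≈ 67.08
Gain = 20 log₁₀(67.08) ≈ 36.53 dB
∠H = 40.30° − 45.39° = -5.09°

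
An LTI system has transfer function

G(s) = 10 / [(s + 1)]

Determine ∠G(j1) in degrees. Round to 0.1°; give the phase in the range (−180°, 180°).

-45.0°

At ω = 1 rad/s:
pole (1 + j1·1) = 1 + j1 → |·| ≈ 1.4142, ∠ ≈ 45.00°
∠G = (0°) − (45.00°) = -45.00°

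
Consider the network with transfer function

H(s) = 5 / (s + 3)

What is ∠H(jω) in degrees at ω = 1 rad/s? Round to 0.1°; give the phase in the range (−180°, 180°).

Substitute s = j1:
Numerator: 5 = 5 + j0
Denominator: (j1) + 3 = 3 + j1
|N| = √(5² + 0²) ≈ 5, ∠N ≈ 0.00°
|D| = √(3² + 1²) ≈ 3.1623, ∠D ≈ 18.43°
∠H = 0.00° − 18.43° = -18.43°

-18.4°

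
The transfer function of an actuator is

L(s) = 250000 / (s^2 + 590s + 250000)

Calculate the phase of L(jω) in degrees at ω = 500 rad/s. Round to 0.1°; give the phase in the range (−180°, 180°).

-90.0°

At s = jω = j500:
quadratic: (j500)² + 590·j500 + 250000 = 0 + j295000 → |·| ≈ 2.95e+05, ∠ ≈ 90.00°
∠L = 0.00° − 90.00° = -90.00°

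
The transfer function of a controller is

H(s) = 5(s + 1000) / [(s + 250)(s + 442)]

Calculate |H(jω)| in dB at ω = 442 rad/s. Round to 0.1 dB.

-35.3 dB

At s = jω = j442:
zero (s+1000): 1000 + j442 → |·| = √(1000²+442²) = √1195364 ≈ 1093.3, ∠ = arctan(442/1000) ≈ 23.85°
pole (s+250): 250 + j442 → |·| = √(250²+442²) = √257864 ≈ 507.8, ∠ = arctan(442/250) ≈ 60.51°
pole (s+442): 442 + j442 → |·| = √(442²+442²) = √390728 ≈ 625.08, ∠ = arctan(442/442) ≈ 45.00°
|H| = 5 · 1093.3 / 3.1742e+05 ≈ 0.017222
Gain = 20 log₁₀(0.017222) ≈ -35.28 dB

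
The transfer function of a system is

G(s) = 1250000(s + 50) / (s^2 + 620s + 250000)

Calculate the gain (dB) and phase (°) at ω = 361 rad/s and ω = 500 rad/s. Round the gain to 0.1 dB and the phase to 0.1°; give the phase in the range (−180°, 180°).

At s = jω = j361:
zero (s+50): 50 + j361 → |·| = √(50²+361²) = √132821 ≈ 364.45, ∠ = arctan(361/50) ≈ 82.11°
quadratic: (j361)² + 620·j361 + 250000 = 119679 + j223820 → |·| ≈ 2.5381e+05, ∠ ≈ 61.87°
|G| = 1250000 · 364.45 / 2.5381e+05 ≈ 1794.9
Gain = 20 log₁₀(1794.9) ≈ 65.08 dB
∠G = 82.11° − 61.87° = 20.24°

At s = jω = j500:
zero (s+50): 50 + j500 → |·| = √(50²+500²) = √252500 ≈ 502.49, ∠ = arctan(500/50) ≈ 84.29°
quadratic: (j500)² + 620·j500 + 250000 = 0 + j310000 → |·| ≈ 3.1e+05, ∠ ≈ 90.00°
|G| = 1250000 · 502.49 / 3.1e+05 ≈ 2026.2
Gain = 20 log₁₀(2026.2) ≈ 66.13 dB
∠G = 84.29° − 90.00° = -5.71°

ω = 361: 65.1 dB, 20.2°; ω = 500: 66.1 dB, -5.7°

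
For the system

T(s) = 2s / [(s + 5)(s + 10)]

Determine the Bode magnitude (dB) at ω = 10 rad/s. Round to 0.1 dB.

At s = jω = j10:
zero at origin: s = j10 → |·| = 10, ∠ = 90.00°
pole (s+5): 5 + j10 → |·| = √(5²+10²) = √125 ≈ 11.18, ∠ = arctan(10/5) ≈ 63.43°
pole (s+10): 10 + j10 → |·| = √(10²+10²) = √200 ≈ 14.142, ∠ = arctan(10/10) ≈ 45.00°
|T| = 2 · 10 / 158.11 ≈ 0.12649
Gain = 20 log₁₀(0.12649) ≈ -17.96 dB

-18.0 dB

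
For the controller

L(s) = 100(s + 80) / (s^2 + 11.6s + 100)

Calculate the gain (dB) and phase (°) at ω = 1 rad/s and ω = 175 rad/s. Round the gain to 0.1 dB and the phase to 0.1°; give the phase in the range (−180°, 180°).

At s = jω = j1:
zero (s+80): 80 + j1 → |·| = √(80²+1²) = √6401 ≈ 80.006, ∠ = arctan(1/80) ≈ 0.72°
quadratic: (j1)² + 11.6·j1 + 100 = 99 + j11.6 → |·| ≈ 99.677, ∠ ≈ 6.68°
|L| = 100 · 80.006 / 99.677 ≈ 80.265
Gain = 20 log₁₀(80.265) ≈ 38.09 dB
∠L = 0.72° − 6.68° = -5.96°

At s = jω = j175:
zero (s+80): 80 + j175 → |·| = √(80²+175²) = √37025 ≈ 192.42, ∠ = arctan(175/80) ≈ 65.43°
quadratic: (j175)² + 11.6·j175 + 100 = -30525 + j2030 → |·| ≈ 30592, ∠ ≈ 176.20°
|L| = 100 · 192.42 / 30592 ≈ 0.62899
Gain = 20 log₁₀(0.62899) ≈ -4.03 dB
∠L = 65.43° − 176.20° = -110.77°

ω = 1: 38.1 dB, -6.0°; ω = 175: -4.0 dB, -110.8°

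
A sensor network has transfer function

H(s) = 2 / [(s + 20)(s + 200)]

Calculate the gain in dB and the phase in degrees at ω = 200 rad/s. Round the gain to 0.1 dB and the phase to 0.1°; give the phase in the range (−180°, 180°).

At s = jω = j200:
pole (s+20): 20 + j200 → |·| = √(20²+200²) = √40400 ≈ 201, ∠ = arctan(200/20) ≈ 84.29°
pole (s+200): 200 + j200 → |·| = √(200²+200²) = √80000 ≈ 282.84, ∠ = arctan(200/200) ≈ 45.00°
|H| = 2 / 56851 ≈ 3.518e-05
Gain = 20 log₁₀(3.518e-05) ≈ -89.07 dB
∠H = 0.00° − 129.29° = -129.29°

-89.1 dB, -129.3°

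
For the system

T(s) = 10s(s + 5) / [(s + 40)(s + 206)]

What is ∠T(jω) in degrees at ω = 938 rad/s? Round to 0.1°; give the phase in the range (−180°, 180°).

At s = jω = j938:
zero (s+5): 5 + j938 → |·| = √(5²+938²) = √879869 ≈ 938.01, ∠ = arctan(938/5) ≈ 89.69°
zero at origin: s = j938 → |·| = 938, ∠ = 90.00°
pole (s+40): 40 + j938 → |·| = √(40²+938²) = √881444 ≈ 938.85, ∠ = arctan(938/40) ≈ 87.56°
pole (s+206): 206 + j938 → |·| = √(206²+938²) = √922280 ≈ 960.35, ∠ = arctan(938/206) ≈ 77.61°
∠T = 179.69° − 165.17° = 14.52°

14.5°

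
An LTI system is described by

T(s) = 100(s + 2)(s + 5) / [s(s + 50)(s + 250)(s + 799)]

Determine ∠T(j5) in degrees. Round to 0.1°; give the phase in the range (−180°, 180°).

At s = jω = j5:
zero (s+2): 2 + j5 → |·| = √(2²+5²) = √29 ≈ 5.3852, ∠ = arctan(5/2) ≈ 68.20°
zero (s+5): 5 + j5 → |·| = √(5²+5²) = √50 ≈ 7.0711, ∠ = arctan(5/5) ≈ 45.00°
pole (s+50): 50 + j5 → |·| = √(50²+5²) = √2525 ≈ 50.249, ∠ = arctan(5/50) ≈ 5.71°
pole (s+250): 250 + j5 → |·| = √(250²+5²) = √62525 ≈ 250.05, ∠ = arctan(5/250) ≈ 1.15°
pole (s+799): 799 + j5 → |·| = √(799²+5²) = √638426 ≈ 799.02, ∠ = arctan(5/799) ≈ 0.36°
pole at origin: |s| = 5, ∠ = 90.00° (in denominator)
∠T = 113.20° − 97.22° = 15.98°

16.0°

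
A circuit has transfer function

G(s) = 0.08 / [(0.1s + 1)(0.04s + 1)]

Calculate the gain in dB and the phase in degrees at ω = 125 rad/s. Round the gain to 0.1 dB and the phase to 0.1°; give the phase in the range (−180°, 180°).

-58.1 dB, -164.1°

At ω = 125 rad/s:
pole (1 + j125·0.1) = 1 + j12.5 → |·| ≈ 12.54, ∠ ≈ 85.43°
pole (1 + j125·0.04) = 1 + j5 → |·| ≈ 5.099, ∠ ≈ 78.69°
|G| = 0.08 · 1 / (12.54 · 5.099) ≈ 0.0012511
Gain = 20 log₁₀(0.0012511) ≈ -58.05 dB
∠G = (0°) − (85.43° + 78.69°) = -164.12°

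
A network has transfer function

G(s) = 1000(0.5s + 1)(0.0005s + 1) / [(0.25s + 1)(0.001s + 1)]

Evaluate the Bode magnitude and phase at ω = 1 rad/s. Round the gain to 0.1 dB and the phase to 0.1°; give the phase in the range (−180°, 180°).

60.7 dB, 12.5°

At ω = 1 rad/s:
zero (1 + j1·0.5) = 1 + j0.5 → |·| ≈ 1.118, ∠ ≈ 26.57°
zero (1 + j1·0.0005) = 1 + j0.0005 → |·| ≈ 1, ∠ ≈ 0.03°
pole (1 + j1·0.25) = 1 + j0.25 → |·| ≈ 1.0308, ∠ ≈ 14.04°
pole (1 + j1·0.001) = 1 + j0.001 → |·| ≈ 1, ∠ ≈ 0.06°
|G| = 1000 · 1.118 · 1 / (1.0308 · 1) ≈ 1084.6
Gain = 20 log₁₀(1084.6) ≈ 60.71 dB
∠G = (26.57° + 0.03°) − (14.04° + 0.06°) = 12.50°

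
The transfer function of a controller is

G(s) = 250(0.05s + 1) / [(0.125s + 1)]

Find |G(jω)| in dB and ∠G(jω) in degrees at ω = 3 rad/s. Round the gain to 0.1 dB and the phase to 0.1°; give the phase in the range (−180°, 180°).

47.5 dB, -12.0°

At ω = 3 rad/s:
zero (1 + j3·0.05) = 1 + j0.15 → |·| ≈ 1.0112, ∠ ≈ 8.53°
pole (1 + j3·0.125) = 1 + j0.375 → |·| ≈ 1.068, ∠ ≈ 20.56°
|G| = 250 · 1.0112 / (1.068) ≈ 236.7
Gain = 20 log₁₀(236.7) ≈ 47.48 dB
∠G = (8.53°) − (20.56°) = -12.03°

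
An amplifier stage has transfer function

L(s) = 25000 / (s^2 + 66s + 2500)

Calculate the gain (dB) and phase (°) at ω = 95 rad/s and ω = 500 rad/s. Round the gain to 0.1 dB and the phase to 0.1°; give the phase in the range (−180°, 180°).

ω = 95: 8.8 dB, -136.1°; ω = 500: -20.0 dB, -172.4°

At s = jω = j95:
quadratic: (j95)² + 66·j95 + 2500 = -6525 + j6270 → |·| ≈ 9049.2, ∠ ≈ 136.14°
|L| = 25000 / 9049.2 ≈ 2.7627
Gain = 20 log₁₀(2.7627) ≈ 8.83 dB
∠L = 0.00° − 136.14° = -136.14°

At s = jω = j500:
quadratic: (j500)² + 66·j500 + 2500 = -247500 + j33000 → |·| ≈ 2.4969e+05, ∠ ≈ 172.41°
|L| = 25000 / 2.4969e+05 ≈ 0.10012
Gain = 20 log₁₀(0.10012) ≈ -19.99 dB
∠L = 0.00° − 172.41° = -172.41°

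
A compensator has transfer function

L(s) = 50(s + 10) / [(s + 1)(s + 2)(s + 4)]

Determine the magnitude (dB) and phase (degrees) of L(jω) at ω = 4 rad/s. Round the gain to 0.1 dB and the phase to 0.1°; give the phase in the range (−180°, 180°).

At s = jω = j4:
zero (s+10): 10 + j4 → |·| = √(10²+4²) = √116 ≈ 10.77, ∠ = arctan(4/10) ≈ 21.80°
pole (s+1): 1 + j4 → |·| = √(1²+4²) = √17 ≈ 4.1231, ∠ = arctan(4/1) ≈ 75.96°
pole (s+2): 2 + j4 → |·| = √(2²+4²) = √20 ≈ 4.4721, ∠ = arctan(4/2) ≈ 63.43°
pole (s+4): 4 + j4 → |·| = √(4²+4²) = √32 ≈ 5.6569, ∠ = arctan(4/4) ≈ 45.00°
|L| = 50 · 10.77 / 104.31 ≈ 5.1625
Gain = 20 log₁₀(5.1625) ≈ 14.26 dB
∠L = 21.80° − 184.39° = -162.59°

14.3 dB, -162.6°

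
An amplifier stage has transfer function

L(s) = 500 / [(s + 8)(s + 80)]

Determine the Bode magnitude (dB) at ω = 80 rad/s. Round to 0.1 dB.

At s = jω = j80:
pole (s+8): 8 + j80 → |·| = √(8²+80²) = √6464 ≈ 80.399, ∠ = arctan(80/8) ≈ 84.29°
pole (s+80): 80 + j80 → |·| = √(80²+80²) = √12800 ≈ 113.14, ∠ = arctan(80/80) ≈ 45.00°
|L| = 500 / 9096.3 ≈ 0.054967
Gain = 20 log₁₀(0.054967) ≈ -25.20 dB

-25.2 dB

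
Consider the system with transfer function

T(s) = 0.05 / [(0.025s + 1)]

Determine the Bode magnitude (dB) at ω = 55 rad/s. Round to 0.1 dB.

At ω = 55 rad/s:
pole (1 + j55·0.025) = 1 + j1.375 → |·| ≈ 1.7002, ∠ ≈ 53.97°
|T| = 0.05 · 1 / (1.7002) ≈ 0.029408
Gain = 20 log₁₀(0.029408) ≈ -30.63 dB

-30.6 dB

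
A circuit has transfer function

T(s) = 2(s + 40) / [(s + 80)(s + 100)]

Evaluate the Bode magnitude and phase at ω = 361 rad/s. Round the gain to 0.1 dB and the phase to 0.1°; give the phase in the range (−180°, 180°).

At s = jω = j361:
zero (s+40): 40 + j361 → |·| = √(40²+361²) = √131921 ≈ 363.21, ∠ = arctan(361/40) ≈ 83.68°
pole (s+80): 80 + j361 → |·| = √(80²+361²) = √136721 ≈ 369.76, ∠ = arctan(361/80) ≈ 77.50°
pole (s+100): 100 + j361 → |·| = √(100²+361²) = √140321 ≈ 374.59, ∠ = arctan(361/100) ≈ 74.52°
|T| = 2 · 363.21 / 1.3851e+05 ≈ 0.0052445
Gain = 20 log₁₀(0.0052445) ≈ -45.61 dB
∠T = 83.68° − 152.02° = -68.34°

-45.6 dB, -68.3°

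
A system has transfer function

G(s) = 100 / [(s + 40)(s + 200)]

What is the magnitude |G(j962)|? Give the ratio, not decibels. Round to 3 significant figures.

At s = jω = j962:
pole (s+40): 40 + j962 → |·| = √(40²+962²) = √927044 ≈ 962.83, ∠ = arctan(962/40) ≈ 87.62°
pole (s+200): 200 + j962 → |·| = √(200²+962²) = √965444 ≈ 982.57, ∠ = arctan(962/200) ≈ 78.26°
|G| = 100 / 9.4605e+05 ≈ 0.0001057

0.000106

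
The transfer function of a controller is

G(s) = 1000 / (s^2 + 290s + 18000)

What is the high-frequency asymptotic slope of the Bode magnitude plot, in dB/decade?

-40 dB/decade

Each pole contributes −20 dB/decade at high frequency; each zero contributes +20 dB/decade.
Net: 0 zero(s) − 2 pole(s) → -40 dB/decade.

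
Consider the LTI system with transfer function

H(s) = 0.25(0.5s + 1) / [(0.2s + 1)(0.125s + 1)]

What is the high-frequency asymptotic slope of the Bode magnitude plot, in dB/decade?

-20 dB/decade

Each pole contributes −20 dB/decade at high frequency; each zero contributes +20 dB/decade.
Net: 1 zero(s) − 2 pole(s) → -20 dB/decade.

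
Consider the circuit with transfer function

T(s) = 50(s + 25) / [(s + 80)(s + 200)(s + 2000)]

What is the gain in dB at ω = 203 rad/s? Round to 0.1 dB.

-81.7 dB

At s = jω = j203:
zero (s+25): 25 + j203 → |·| = √(25²+203²) = √41834 ≈ 204.53, ∠ = arctan(203/25) ≈ 82.98°
pole (s+80): 80 + j203 → |·| = √(80²+203²) = √47609 ≈ 218.19, ∠ = arctan(203/80) ≈ 68.49°
pole (s+200): 200 + j203 → |·| = √(200²+203²) = √81209 ≈ 284.97, ∠ = arctan(203/200) ≈ 45.43°
pole (s+2000): 2000 + j203 → |·| = √(2000²+203²) = √4041209 ≈ 2010.3, ∠ = arctan(203/2000) ≈ 5.80°
|T| = 50 · 204.53 / 1.25e+08 ≈ 8.1812e-05
Gain = 20 log₁₀(8.1812e-05) ≈ -81.74 dB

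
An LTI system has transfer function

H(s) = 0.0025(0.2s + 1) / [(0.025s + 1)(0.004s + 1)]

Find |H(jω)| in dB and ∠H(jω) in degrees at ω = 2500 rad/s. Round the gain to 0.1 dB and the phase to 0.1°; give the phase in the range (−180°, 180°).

At ω = 2500 rad/s:
zero (1 + j2500·0.2) = 1 + j500 → |·| ≈ 500, ∠ ≈ 89.89°
pole (1 + j2500·0.025) = 1 + j62.5 → |·| ≈ 62.508, ∠ ≈ 89.08°
pole (1 + j2500·0.004) = 1 + j10 → |·| ≈ 10.05, ∠ ≈ 84.29°
|H| = 0.0025 · 500 / (62.508 · 10.05) ≈ 0.0019898
Gain = 20 log₁₀(0.0019898) ≈ -54.02 dB
∠H = (89.89°) − (89.08° + 84.29°) = -83.48°

-54.0 dB, -83.5°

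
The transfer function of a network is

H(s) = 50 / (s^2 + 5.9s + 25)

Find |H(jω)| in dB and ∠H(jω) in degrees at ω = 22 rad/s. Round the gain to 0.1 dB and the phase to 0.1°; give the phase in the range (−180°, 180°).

-19.6 dB, -164.2°

At s = jω = j22:
quadratic: (j22)² + 5.9·j22 + 25 = -459 + j129.8 → |·| ≈ 477, ∠ ≈ 164.21°
|H| = 50 / 477 ≈ 0.10482
Gain = 20 log₁₀(0.10482) ≈ -19.59 dB
∠H = 0.00° − 164.21° = -164.21°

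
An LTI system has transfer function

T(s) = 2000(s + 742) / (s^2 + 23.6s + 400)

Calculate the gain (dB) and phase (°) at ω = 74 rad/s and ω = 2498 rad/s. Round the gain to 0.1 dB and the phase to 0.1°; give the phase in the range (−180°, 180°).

At s = jω = j74:
zero (s+742): 742 + j74 → |·| = √(742²+74²) = √556040 ≈ 745.68, ∠ = arctan(74/742) ≈ 5.70°
quadratic: (j74)² + 23.6·j74 + 400 = -5076 + j1746.4 → |·| ≈ 5368, ∠ ≈ 161.01°
|T| = 2000 · 745.68 / 5368 ≈ 277.82
Gain = 20 log₁₀(277.82) ≈ 48.88 dB
∠T = 5.70° − 161.01° = -155.31°

At s = jω = j2498:
zero (s+742): 742 + j2498 → |·| = √(742²+2498²) = √6790568 ≈ 2605.9, ∠ = arctan(2498/742) ≈ 73.46°
quadratic: (j2498)² + 23.6·j2498 + 400 = -6239604 + j58952.8 → |·| ≈ 6.2399e+06, ∠ ≈ 179.46°
|T| = 2000 · 2605.9 / 6.2399e+06 ≈ 0.83524
Gain = 20 log₁₀(0.83524) ≈ -1.56 dB
∠T = 73.46° − 179.46° = -106.00°

ω = 74: 48.9 dB, -155.3°; ω = 2498: -1.6 dB, -106.0°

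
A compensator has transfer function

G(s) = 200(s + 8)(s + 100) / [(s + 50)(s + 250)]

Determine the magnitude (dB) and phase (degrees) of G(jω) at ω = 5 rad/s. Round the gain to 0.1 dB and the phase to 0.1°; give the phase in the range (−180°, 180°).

At s = jω = j5:
zero (s+8): 8 + j5 → |·| = √(8²+5²) = √89 ≈ 9.434, ∠ = arctan(5/8) ≈ 32.01°
zero (s+100): 100 + j5 → |·| = √(100²+5²) = √10025 ≈ 100.12, ∠ = arctan(5/100) ≈ 2.86°
pole (s+50): 50 + j5 → |·| = √(50²+5²) = √2525 ≈ 50.249, ∠ = arctan(5/50) ≈ 5.71°
pole (s+250): 250 + j5 → |·| = √(250²+5²) = √62525 ≈ 250.05, ∠ = arctan(5/250) ≈ 1.15°
|G| = 200 · 944.53 / 12565 ≈ 15.034
Gain = 20 log₁₀(15.034) ≈ 23.54 dB
∠G = 34.87° − 6.86° = 28.01°

23.5 dB, 28.0°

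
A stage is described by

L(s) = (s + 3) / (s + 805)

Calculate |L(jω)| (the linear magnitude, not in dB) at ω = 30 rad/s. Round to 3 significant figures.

At s = jω = j30:
zero (s+3): 3 + j30 → |·| = √(3²+30²) = √909 ≈ 30.15, ∠ = arctan(30/3) ≈ 84.29°
pole (s+805): 805 + j30 → |·| = √(805²+30²) = √648925 ≈ 805.56, ∠ = arctan(30/805) ≈ 2.13°
|L| = 1 · 30.15 / 805.56 ≈ 0.037427

0.0374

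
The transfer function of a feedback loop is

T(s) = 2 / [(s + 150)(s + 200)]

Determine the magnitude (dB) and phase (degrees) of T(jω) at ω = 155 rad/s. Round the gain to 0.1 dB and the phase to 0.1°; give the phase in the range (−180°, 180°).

-88.7 dB, -83.7°

At s = jω = j155:
pole (s+150): 150 + j155 → |·| = √(150²+155²) = √46525 ≈ 215.7, ∠ = arctan(155/150) ≈ 45.94°
pole (s+200): 200 + j155 → |·| = √(200²+155²) = √64025 ≈ 253.03, ∠ = arctan(155/200) ≈ 37.78°
|T| = 2 / 54579 ≈ 3.6644e-05
Gain = 20 log₁₀(3.6644e-05) ≈ -88.72 dB
∠T = 0.00° − 83.72° = -83.72°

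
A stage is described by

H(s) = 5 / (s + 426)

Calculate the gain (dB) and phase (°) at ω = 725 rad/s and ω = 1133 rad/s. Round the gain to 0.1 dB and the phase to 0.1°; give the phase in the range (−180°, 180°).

Substitute s = j725:
Numerator: 5 = 5 + j0
Denominator: (j725) + 426 = 426 + j725
|N| = √(5² + 0²) ≈ 5, ∠N ≈ 0.00°
|D| = √(426² + 725²) ≈ 840.89, ∠D ≈ 59.56°
|H| = 5 / 840.89 ≈ 0.0059461
Gain = 20 log₁₀(0.0059461) ≈ -44.52 dB
∠H = 0.00° − 59.56° = -59.56°

Substitute s = j1133:
Numerator: 5 = 5 + j0
Denominator: (j1133) + 426 = 426 + j1133
|N| = √(5² + 0²) ≈ 5, ∠N ≈ 0.00°
|D| = √(426² + 1133²) ≈ 1210.4, ∠D ≈ 69.39°
|H| = 5 / 1210.4 ≈ 0.0041309
Gain = 20 log₁₀(0.0041309) ≈ -47.68 dB
∠H = 0.00° − 69.39° = -69.39°

ω = 725: -44.5 dB, -59.6°; ω = 1133: -47.7 dB, -69.4°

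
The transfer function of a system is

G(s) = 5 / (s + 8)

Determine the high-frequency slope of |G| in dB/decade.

-20 dB/decade

Each pole contributes −20 dB/decade at high frequency; each zero contributes +20 dB/decade.
Net: 0 zero(s) − 1 pole(s) → -20 dB/decade.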